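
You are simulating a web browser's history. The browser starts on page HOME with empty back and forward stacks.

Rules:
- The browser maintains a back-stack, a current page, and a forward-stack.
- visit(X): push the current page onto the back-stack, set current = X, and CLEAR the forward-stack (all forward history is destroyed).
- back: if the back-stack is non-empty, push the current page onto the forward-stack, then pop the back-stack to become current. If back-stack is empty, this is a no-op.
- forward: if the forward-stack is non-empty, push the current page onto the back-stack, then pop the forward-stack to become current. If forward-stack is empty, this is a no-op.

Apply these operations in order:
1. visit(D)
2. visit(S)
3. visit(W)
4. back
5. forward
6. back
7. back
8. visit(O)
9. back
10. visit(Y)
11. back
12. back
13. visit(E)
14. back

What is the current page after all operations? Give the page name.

After 1 (visit(D)): cur=D back=1 fwd=0
After 2 (visit(S)): cur=S back=2 fwd=0
After 3 (visit(W)): cur=W back=3 fwd=0
After 4 (back): cur=S back=2 fwd=1
After 5 (forward): cur=W back=3 fwd=0
After 6 (back): cur=S back=2 fwd=1
After 7 (back): cur=D back=1 fwd=2
After 8 (visit(O)): cur=O back=2 fwd=0
After 9 (back): cur=D back=1 fwd=1
After 10 (visit(Y)): cur=Y back=2 fwd=0
After 11 (back): cur=D back=1 fwd=1
After 12 (back): cur=HOME back=0 fwd=2
After 13 (visit(E)): cur=E back=1 fwd=0
After 14 (back): cur=HOME back=0 fwd=1

Answer: HOME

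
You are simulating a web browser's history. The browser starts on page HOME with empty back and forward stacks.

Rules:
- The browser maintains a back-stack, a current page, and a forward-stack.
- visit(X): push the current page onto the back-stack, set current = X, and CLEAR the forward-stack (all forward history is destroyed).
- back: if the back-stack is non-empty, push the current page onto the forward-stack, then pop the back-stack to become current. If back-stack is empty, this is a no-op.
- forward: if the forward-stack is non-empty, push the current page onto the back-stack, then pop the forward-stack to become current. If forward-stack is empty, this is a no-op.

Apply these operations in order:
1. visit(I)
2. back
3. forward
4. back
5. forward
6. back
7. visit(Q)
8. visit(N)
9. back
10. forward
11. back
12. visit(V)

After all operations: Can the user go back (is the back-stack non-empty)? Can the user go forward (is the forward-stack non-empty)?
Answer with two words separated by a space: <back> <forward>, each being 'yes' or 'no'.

Answer: yes no

Derivation:
After 1 (visit(I)): cur=I back=1 fwd=0
After 2 (back): cur=HOME back=0 fwd=1
After 3 (forward): cur=I back=1 fwd=0
After 4 (back): cur=HOME back=0 fwd=1
After 5 (forward): cur=I back=1 fwd=0
After 6 (back): cur=HOME back=0 fwd=1
After 7 (visit(Q)): cur=Q back=1 fwd=0
After 8 (visit(N)): cur=N back=2 fwd=0
After 9 (back): cur=Q back=1 fwd=1
After 10 (forward): cur=N back=2 fwd=0
After 11 (back): cur=Q back=1 fwd=1
After 12 (visit(V)): cur=V back=2 fwd=0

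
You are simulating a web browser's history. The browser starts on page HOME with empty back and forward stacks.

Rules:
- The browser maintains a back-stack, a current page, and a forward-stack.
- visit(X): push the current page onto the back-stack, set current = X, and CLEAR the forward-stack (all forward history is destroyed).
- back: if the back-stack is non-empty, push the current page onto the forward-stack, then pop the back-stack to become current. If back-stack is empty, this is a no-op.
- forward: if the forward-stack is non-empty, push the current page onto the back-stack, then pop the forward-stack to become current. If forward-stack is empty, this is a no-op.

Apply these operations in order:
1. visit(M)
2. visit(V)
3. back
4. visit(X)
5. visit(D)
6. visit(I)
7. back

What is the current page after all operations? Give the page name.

After 1 (visit(M)): cur=M back=1 fwd=0
After 2 (visit(V)): cur=V back=2 fwd=0
After 3 (back): cur=M back=1 fwd=1
After 4 (visit(X)): cur=X back=2 fwd=0
After 5 (visit(D)): cur=D back=3 fwd=0
After 6 (visit(I)): cur=I back=4 fwd=0
After 7 (back): cur=D back=3 fwd=1

Answer: D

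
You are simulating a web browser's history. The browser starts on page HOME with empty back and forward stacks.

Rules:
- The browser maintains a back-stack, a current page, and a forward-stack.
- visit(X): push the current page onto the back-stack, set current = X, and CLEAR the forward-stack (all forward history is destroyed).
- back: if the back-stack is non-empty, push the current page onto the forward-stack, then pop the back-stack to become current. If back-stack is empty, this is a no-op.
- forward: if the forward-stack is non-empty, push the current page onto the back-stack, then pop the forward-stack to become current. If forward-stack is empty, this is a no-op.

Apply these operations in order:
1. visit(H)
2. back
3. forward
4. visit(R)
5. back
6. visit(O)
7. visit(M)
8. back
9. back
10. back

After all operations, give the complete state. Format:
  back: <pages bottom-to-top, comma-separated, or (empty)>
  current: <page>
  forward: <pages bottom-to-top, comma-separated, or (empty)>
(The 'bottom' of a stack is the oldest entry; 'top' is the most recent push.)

Answer: back: (empty)
current: HOME
forward: M,O,H

Derivation:
After 1 (visit(H)): cur=H back=1 fwd=0
After 2 (back): cur=HOME back=0 fwd=1
After 3 (forward): cur=H back=1 fwd=0
After 4 (visit(R)): cur=R back=2 fwd=0
After 5 (back): cur=H back=1 fwd=1
After 6 (visit(O)): cur=O back=2 fwd=0
After 7 (visit(M)): cur=M back=3 fwd=0
After 8 (back): cur=O back=2 fwd=1
After 9 (back): cur=H back=1 fwd=2
After 10 (back): cur=HOME back=0 fwd=3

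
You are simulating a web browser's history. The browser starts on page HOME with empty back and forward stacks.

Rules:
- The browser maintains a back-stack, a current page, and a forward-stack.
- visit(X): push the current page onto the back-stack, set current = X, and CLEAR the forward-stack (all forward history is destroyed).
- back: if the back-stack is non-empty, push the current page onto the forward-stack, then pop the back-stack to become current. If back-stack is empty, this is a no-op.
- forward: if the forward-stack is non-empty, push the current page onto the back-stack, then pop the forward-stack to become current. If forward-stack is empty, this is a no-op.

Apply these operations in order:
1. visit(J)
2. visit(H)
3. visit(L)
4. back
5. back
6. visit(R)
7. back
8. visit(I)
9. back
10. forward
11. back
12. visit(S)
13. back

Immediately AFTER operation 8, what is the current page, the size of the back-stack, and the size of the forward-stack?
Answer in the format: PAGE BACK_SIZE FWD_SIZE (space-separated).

After 1 (visit(J)): cur=J back=1 fwd=0
After 2 (visit(H)): cur=H back=2 fwd=0
After 3 (visit(L)): cur=L back=3 fwd=0
After 4 (back): cur=H back=2 fwd=1
After 5 (back): cur=J back=1 fwd=2
After 6 (visit(R)): cur=R back=2 fwd=0
After 7 (back): cur=J back=1 fwd=1
After 8 (visit(I)): cur=I back=2 fwd=0

I 2 0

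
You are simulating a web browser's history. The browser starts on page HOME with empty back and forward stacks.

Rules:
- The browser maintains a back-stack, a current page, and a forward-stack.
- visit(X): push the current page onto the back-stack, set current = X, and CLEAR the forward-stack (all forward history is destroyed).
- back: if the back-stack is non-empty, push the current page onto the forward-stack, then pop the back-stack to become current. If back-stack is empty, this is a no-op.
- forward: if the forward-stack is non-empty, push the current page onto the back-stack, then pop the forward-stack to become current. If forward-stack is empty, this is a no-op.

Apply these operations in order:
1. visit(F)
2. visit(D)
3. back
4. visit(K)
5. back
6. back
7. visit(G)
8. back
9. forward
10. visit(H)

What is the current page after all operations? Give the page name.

Answer: H

Derivation:
After 1 (visit(F)): cur=F back=1 fwd=0
After 2 (visit(D)): cur=D back=2 fwd=0
After 3 (back): cur=F back=1 fwd=1
After 4 (visit(K)): cur=K back=2 fwd=0
After 5 (back): cur=F back=1 fwd=1
After 6 (back): cur=HOME back=0 fwd=2
After 7 (visit(G)): cur=G back=1 fwd=0
After 8 (back): cur=HOME back=0 fwd=1
After 9 (forward): cur=G back=1 fwd=0
After 10 (visit(H)): cur=H back=2 fwd=0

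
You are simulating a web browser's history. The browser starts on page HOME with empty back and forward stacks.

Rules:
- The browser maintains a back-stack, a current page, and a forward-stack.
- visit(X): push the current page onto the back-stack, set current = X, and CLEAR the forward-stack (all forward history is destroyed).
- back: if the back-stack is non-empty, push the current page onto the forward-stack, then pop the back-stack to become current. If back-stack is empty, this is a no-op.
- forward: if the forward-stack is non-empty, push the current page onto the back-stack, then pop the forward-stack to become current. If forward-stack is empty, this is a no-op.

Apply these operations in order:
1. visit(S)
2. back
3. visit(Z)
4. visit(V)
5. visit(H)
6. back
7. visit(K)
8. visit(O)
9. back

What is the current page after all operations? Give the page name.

After 1 (visit(S)): cur=S back=1 fwd=0
After 2 (back): cur=HOME back=0 fwd=1
After 3 (visit(Z)): cur=Z back=1 fwd=0
After 4 (visit(V)): cur=V back=2 fwd=0
After 5 (visit(H)): cur=H back=3 fwd=0
After 6 (back): cur=V back=2 fwd=1
After 7 (visit(K)): cur=K back=3 fwd=0
After 8 (visit(O)): cur=O back=4 fwd=0
After 9 (back): cur=K back=3 fwd=1

Answer: K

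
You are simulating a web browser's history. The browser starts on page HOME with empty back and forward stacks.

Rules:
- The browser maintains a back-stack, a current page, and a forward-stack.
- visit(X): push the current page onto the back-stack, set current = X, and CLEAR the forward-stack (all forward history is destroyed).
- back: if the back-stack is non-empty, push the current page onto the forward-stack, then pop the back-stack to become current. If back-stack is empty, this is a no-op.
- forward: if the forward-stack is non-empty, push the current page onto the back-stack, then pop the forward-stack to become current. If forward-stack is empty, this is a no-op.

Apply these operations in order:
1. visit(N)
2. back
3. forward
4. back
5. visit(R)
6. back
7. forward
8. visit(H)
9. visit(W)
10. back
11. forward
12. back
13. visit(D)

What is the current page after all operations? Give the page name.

After 1 (visit(N)): cur=N back=1 fwd=0
After 2 (back): cur=HOME back=0 fwd=1
After 3 (forward): cur=N back=1 fwd=0
After 4 (back): cur=HOME back=0 fwd=1
After 5 (visit(R)): cur=R back=1 fwd=0
After 6 (back): cur=HOME back=0 fwd=1
After 7 (forward): cur=R back=1 fwd=0
After 8 (visit(H)): cur=H back=2 fwd=0
After 9 (visit(W)): cur=W back=3 fwd=0
After 10 (back): cur=H back=2 fwd=1
After 11 (forward): cur=W back=3 fwd=0
After 12 (back): cur=H back=2 fwd=1
After 13 (visit(D)): cur=D back=3 fwd=0

Answer: D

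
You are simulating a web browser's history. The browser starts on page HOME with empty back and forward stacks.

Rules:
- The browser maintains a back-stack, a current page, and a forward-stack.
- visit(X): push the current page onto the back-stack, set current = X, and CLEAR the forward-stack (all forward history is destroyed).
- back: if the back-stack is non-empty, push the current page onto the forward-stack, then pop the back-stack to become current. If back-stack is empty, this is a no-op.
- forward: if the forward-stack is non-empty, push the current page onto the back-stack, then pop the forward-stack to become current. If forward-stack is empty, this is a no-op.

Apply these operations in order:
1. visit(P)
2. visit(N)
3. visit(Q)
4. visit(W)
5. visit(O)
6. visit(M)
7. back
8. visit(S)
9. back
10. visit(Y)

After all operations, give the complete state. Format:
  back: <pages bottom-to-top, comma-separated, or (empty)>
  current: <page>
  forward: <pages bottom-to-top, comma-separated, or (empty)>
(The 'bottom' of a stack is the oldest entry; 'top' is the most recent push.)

After 1 (visit(P)): cur=P back=1 fwd=0
After 2 (visit(N)): cur=N back=2 fwd=0
After 3 (visit(Q)): cur=Q back=3 fwd=0
After 4 (visit(W)): cur=W back=4 fwd=0
After 5 (visit(O)): cur=O back=5 fwd=0
After 6 (visit(M)): cur=M back=6 fwd=0
After 7 (back): cur=O back=5 fwd=1
After 8 (visit(S)): cur=S back=6 fwd=0
After 9 (back): cur=O back=5 fwd=1
After 10 (visit(Y)): cur=Y back=6 fwd=0

Answer: back: HOME,P,N,Q,W,O
current: Y
forward: (empty)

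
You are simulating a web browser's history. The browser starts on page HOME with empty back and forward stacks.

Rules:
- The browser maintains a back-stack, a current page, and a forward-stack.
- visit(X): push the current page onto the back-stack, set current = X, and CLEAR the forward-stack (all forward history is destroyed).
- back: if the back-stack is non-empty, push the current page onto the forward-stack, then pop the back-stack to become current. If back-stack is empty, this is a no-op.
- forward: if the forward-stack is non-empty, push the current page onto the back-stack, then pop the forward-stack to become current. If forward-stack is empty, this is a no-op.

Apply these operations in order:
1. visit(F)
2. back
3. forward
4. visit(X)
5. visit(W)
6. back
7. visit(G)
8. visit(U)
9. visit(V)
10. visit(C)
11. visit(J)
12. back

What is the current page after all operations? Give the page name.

Answer: C

Derivation:
After 1 (visit(F)): cur=F back=1 fwd=0
After 2 (back): cur=HOME back=0 fwd=1
After 3 (forward): cur=F back=1 fwd=0
After 4 (visit(X)): cur=X back=2 fwd=0
After 5 (visit(W)): cur=W back=3 fwd=0
After 6 (back): cur=X back=2 fwd=1
After 7 (visit(G)): cur=G back=3 fwd=0
After 8 (visit(U)): cur=U back=4 fwd=0
After 9 (visit(V)): cur=V back=5 fwd=0
After 10 (visit(C)): cur=C back=6 fwd=0
After 11 (visit(J)): cur=J back=7 fwd=0
After 12 (back): cur=C back=6 fwd=1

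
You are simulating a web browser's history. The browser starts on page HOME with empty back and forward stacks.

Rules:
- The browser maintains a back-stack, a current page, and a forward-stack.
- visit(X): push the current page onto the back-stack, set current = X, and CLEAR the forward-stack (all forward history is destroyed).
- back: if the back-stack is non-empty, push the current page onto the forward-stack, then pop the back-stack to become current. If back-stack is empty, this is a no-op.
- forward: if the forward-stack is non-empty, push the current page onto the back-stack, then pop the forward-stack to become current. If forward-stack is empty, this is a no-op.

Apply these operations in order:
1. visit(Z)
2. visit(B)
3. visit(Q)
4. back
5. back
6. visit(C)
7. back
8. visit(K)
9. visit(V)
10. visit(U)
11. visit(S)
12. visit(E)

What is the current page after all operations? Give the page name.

Answer: E

Derivation:
After 1 (visit(Z)): cur=Z back=1 fwd=0
After 2 (visit(B)): cur=B back=2 fwd=0
After 3 (visit(Q)): cur=Q back=3 fwd=0
After 4 (back): cur=B back=2 fwd=1
After 5 (back): cur=Z back=1 fwd=2
After 6 (visit(C)): cur=C back=2 fwd=0
After 7 (back): cur=Z back=1 fwd=1
After 8 (visit(K)): cur=K back=2 fwd=0
After 9 (visit(V)): cur=V back=3 fwd=0
After 10 (visit(U)): cur=U back=4 fwd=0
After 11 (visit(S)): cur=S back=5 fwd=0
After 12 (visit(E)): cur=E back=6 fwd=0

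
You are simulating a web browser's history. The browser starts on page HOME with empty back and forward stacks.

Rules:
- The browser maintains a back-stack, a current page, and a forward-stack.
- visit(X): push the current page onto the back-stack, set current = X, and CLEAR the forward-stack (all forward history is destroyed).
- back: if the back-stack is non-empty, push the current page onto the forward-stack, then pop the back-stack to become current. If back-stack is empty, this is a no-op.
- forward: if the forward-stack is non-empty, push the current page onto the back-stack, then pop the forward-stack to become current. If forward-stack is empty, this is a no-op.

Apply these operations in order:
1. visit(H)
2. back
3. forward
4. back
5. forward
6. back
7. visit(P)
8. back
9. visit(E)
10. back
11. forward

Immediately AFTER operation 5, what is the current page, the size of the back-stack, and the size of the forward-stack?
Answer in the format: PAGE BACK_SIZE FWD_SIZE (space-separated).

After 1 (visit(H)): cur=H back=1 fwd=0
After 2 (back): cur=HOME back=0 fwd=1
After 3 (forward): cur=H back=1 fwd=0
After 4 (back): cur=HOME back=0 fwd=1
After 5 (forward): cur=H back=1 fwd=0

H 1 0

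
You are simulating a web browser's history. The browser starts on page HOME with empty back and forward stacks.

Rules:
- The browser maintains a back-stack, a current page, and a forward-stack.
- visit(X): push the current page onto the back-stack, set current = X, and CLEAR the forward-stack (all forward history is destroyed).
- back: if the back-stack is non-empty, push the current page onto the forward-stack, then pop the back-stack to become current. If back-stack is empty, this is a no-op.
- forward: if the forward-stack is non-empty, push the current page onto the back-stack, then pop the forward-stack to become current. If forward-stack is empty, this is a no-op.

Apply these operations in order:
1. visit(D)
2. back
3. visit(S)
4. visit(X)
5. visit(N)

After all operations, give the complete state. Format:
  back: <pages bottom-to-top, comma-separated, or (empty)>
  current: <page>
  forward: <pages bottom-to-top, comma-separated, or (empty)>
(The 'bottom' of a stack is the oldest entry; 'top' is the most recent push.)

Answer: back: HOME,S,X
current: N
forward: (empty)

Derivation:
After 1 (visit(D)): cur=D back=1 fwd=0
After 2 (back): cur=HOME back=0 fwd=1
After 3 (visit(S)): cur=S back=1 fwd=0
After 4 (visit(X)): cur=X back=2 fwd=0
After 5 (visit(N)): cur=N back=3 fwd=0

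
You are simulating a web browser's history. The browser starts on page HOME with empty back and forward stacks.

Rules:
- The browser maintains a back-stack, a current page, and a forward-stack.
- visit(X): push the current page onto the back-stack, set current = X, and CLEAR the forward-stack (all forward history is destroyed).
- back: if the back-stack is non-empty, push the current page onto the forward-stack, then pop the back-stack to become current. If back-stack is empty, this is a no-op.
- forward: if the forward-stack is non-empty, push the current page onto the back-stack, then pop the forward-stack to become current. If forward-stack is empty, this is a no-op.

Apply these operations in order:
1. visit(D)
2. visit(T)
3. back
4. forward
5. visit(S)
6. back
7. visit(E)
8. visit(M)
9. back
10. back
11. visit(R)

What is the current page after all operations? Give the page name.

After 1 (visit(D)): cur=D back=1 fwd=0
After 2 (visit(T)): cur=T back=2 fwd=0
After 3 (back): cur=D back=1 fwd=1
After 4 (forward): cur=T back=2 fwd=0
After 5 (visit(S)): cur=S back=3 fwd=0
After 6 (back): cur=T back=2 fwd=1
After 7 (visit(E)): cur=E back=3 fwd=0
After 8 (visit(M)): cur=M back=4 fwd=0
After 9 (back): cur=E back=3 fwd=1
After 10 (back): cur=T back=2 fwd=2
After 11 (visit(R)): cur=R back=3 fwd=0

Answer: R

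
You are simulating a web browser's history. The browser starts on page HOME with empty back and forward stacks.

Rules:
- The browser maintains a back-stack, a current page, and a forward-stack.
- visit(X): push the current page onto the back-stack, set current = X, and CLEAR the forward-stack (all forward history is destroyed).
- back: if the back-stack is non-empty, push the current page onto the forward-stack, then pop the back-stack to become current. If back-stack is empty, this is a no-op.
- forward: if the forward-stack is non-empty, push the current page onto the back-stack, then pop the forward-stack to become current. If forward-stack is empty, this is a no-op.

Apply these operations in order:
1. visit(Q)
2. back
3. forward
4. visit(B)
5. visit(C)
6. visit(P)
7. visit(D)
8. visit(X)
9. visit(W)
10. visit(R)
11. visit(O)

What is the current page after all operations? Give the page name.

After 1 (visit(Q)): cur=Q back=1 fwd=0
After 2 (back): cur=HOME back=0 fwd=1
After 3 (forward): cur=Q back=1 fwd=0
After 4 (visit(B)): cur=B back=2 fwd=0
After 5 (visit(C)): cur=C back=3 fwd=0
After 6 (visit(P)): cur=P back=4 fwd=0
After 7 (visit(D)): cur=D back=5 fwd=0
After 8 (visit(X)): cur=X back=6 fwd=0
After 9 (visit(W)): cur=W back=7 fwd=0
After 10 (visit(R)): cur=R back=8 fwd=0
After 11 (visit(O)): cur=O back=9 fwd=0

Answer: O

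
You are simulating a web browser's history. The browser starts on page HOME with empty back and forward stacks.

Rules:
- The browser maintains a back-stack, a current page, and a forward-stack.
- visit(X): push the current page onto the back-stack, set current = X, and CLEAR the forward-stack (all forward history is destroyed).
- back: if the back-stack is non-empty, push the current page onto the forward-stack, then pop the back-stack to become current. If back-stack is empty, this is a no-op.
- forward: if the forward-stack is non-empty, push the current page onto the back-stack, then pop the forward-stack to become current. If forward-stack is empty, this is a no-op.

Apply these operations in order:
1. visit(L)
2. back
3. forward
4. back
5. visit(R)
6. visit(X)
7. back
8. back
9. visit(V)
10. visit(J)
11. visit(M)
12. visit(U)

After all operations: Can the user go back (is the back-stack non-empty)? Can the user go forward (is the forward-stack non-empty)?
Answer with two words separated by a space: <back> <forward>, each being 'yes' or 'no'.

Answer: yes no

Derivation:
After 1 (visit(L)): cur=L back=1 fwd=0
After 2 (back): cur=HOME back=0 fwd=1
After 3 (forward): cur=L back=1 fwd=0
After 4 (back): cur=HOME back=0 fwd=1
After 5 (visit(R)): cur=R back=1 fwd=0
After 6 (visit(X)): cur=X back=2 fwd=0
After 7 (back): cur=R back=1 fwd=1
After 8 (back): cur=HOME back=0 fwd=2
After 9 (visit(V)): cur=V back=1 fwd=0
After 10 (visit(J)): cur=J back=2 fwd=0
After 11 (visit(M)): cur=M back=3 fwd=0
After 12 (visit(U)): cur=U back=4 fwd=0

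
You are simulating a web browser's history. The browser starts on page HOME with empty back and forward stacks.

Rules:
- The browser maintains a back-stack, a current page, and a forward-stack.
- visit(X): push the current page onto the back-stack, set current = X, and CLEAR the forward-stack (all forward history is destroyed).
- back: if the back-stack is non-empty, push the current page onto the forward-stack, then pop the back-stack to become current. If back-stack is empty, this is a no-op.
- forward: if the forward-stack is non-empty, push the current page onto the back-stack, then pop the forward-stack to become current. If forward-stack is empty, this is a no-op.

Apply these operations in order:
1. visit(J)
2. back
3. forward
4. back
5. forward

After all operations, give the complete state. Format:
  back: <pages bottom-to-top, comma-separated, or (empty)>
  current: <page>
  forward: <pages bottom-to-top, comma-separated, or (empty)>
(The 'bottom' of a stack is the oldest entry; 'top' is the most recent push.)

After 1 (visit(J)): cur=J back=1 fwd=0
After 2 (back): cur=HOME back=0 fwd=1
After 3 (forward): cur=J back=1 fwd=0
After 4 (back): cur=HOME back=0 fwd=1
After 5 (forward): cur=J back=1 fwd=0

Answer: back: HOME
current: J
forward: (empty)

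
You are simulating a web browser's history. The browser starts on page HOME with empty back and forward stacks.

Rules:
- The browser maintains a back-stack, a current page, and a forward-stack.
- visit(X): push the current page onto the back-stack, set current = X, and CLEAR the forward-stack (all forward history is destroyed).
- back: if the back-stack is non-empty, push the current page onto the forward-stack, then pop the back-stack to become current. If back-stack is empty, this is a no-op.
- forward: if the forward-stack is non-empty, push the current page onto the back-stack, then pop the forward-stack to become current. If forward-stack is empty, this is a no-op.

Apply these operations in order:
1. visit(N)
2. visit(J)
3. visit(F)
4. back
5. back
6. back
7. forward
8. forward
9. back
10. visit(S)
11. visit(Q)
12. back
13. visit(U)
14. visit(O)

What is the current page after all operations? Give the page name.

Answer: O

Derivation:
After 1 (visit(N)): cur=N back=1 fwd=0
After 2 (visit(J)): cur=J back=2 fwd=0
After 3 (visit(F)): cur=F back=3 fwd=0
After 4 (back): cur=J back=2 fwd=1
After 5 (back): cur=N back=1 fwd=2
After 6 (back): cur=HOME back=0 fwd=3
After 7 (forward): cur=N back=1 fwd=2
After 8 (forward): cur=J back=2 fwd=1
After 9 (back): cur=N back=1 fwd=2
After 10 (visit(S)): cur=S back=2 fwd=0
After 11 (visit(Q)): cur=Q back=3 fwd=0
After 12 (back): cur=S back=2 fwd=1
After 13 (visit(U)): cur=U back=3 fwd=0
After 14 (visit(O)): cur=O back=4 fwd=0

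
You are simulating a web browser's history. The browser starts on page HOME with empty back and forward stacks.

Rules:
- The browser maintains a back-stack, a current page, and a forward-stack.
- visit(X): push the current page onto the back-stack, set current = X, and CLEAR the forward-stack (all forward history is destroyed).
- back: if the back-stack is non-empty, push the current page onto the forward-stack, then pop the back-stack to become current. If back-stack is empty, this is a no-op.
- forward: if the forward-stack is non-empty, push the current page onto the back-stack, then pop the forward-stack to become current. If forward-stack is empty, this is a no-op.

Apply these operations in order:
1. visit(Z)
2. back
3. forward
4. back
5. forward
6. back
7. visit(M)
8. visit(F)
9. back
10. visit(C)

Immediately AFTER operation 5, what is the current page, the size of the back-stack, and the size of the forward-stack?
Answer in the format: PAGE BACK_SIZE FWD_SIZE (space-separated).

After 1 (visit(Z)): cur=Z back=1 fwd=0
After 2 (back): cur=HOME back=0 fwd=1
After 3 (forward): cur=Z back=1 fwd=0
After 4 (back): cur=HOME back=0 fwd=1
After 5 (forward): cur=Z back=1 fwd=0

Z 1 0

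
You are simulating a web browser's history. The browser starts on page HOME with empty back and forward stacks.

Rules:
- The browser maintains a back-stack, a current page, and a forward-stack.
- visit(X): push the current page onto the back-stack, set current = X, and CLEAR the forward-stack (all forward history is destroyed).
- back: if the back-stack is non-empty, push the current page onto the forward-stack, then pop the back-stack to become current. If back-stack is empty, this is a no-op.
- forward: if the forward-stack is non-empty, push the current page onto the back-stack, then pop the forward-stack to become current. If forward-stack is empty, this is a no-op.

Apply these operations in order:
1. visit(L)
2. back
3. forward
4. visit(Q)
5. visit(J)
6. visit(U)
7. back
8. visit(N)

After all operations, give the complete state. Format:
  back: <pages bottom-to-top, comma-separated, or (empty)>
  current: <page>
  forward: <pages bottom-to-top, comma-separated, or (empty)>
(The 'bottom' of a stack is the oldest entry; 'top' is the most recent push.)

Answer: back: HOME,L,Q,J
current: N
forward: (empty)

Derivation:
After 1 (visit(L)): cur=L back=1 fwd=0
After 2 (back): cur=HOME back=0 fwd=1
After 3 (forward): cur=L back=1 fwd=0
After 4 (visit(Q)): cur=Q back=2 fwd=0
After 5 (visit(J)): cur=J back=3 fwd=0
After 6 (visit(U)): cur=U back=4 fwd=0
After 7 (back): cur=J back=3 fwd=1
After 8 (visit(N)): cur=N back=4 fwd=0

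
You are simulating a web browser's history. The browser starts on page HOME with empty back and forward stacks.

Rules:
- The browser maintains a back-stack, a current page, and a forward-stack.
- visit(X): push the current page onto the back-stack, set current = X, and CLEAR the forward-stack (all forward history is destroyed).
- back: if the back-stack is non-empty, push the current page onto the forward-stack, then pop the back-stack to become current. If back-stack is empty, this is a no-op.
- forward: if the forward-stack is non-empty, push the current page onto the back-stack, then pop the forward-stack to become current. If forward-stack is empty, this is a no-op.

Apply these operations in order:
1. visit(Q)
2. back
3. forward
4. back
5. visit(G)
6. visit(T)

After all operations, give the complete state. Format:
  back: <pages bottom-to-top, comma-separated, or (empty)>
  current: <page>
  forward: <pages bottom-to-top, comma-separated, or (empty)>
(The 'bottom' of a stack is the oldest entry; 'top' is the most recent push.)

After 1 (visit(Q)): cur=Q back=1 fwd=0
After 2 (back): cur=HOME back=0 fwd=1
After 3 (forward): cur=Q back=1 fwd=0
After 4 (back): cur=HOME back=0 fwd=1
After 5 (visit(G)): cur=G back=1 fwd=0
After 6 (visit(T)): cur=T back=2 fwd=0

Answer: back: HOME,G
current: T
forward: (empty)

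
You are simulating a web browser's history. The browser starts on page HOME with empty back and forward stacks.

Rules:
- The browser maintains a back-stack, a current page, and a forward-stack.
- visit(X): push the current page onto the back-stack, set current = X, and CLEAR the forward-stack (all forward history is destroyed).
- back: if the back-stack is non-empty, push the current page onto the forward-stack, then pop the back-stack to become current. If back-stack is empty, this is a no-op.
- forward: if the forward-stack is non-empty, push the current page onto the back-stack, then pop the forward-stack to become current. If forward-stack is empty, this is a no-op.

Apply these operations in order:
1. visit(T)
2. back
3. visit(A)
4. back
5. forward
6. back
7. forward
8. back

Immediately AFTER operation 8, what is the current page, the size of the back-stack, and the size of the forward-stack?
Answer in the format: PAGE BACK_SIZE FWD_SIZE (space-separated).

After 1 (visit(T)): cur=T back=1 fwd=0
After 2 (back): cur=HOME back=0 fwd=1
After 3 (visit(A)): cur=A back=1 fwd=0
After 4 (back): cur=HOME back=0 fwd=1
After 5 (forward): cur=A back=1 fwd=0
After 6 (back): cur=HOME back=0 fwd=1
After 7 (forward): cur=A back=1 fwd=0
After 8 (back): cur=HOME back=0 fwd=1

HOME 0 1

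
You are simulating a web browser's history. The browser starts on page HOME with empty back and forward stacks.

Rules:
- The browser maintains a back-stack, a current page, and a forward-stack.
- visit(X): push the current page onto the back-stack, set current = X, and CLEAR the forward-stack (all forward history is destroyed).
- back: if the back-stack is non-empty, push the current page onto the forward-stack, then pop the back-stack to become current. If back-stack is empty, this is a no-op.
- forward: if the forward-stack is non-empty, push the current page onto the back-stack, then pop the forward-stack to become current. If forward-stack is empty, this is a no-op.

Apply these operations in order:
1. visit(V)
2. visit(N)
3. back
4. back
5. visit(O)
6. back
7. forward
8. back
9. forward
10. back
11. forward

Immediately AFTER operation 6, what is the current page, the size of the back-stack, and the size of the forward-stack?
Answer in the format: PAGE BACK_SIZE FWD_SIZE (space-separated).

After 1 (visit(V)): cur=V back=1 fwd=0
After 2 (visit(N)): cur=N back=2 fwd=0
After 3 (back): cur=V back=1 fwd=1
After 4 (back): cur=HOME back=0 fwd=2
After 5 (visit(O)): cur=O back=1 fwd=0
After 6 (back): cur=HOME back=0 fwd=1

HOME 0 1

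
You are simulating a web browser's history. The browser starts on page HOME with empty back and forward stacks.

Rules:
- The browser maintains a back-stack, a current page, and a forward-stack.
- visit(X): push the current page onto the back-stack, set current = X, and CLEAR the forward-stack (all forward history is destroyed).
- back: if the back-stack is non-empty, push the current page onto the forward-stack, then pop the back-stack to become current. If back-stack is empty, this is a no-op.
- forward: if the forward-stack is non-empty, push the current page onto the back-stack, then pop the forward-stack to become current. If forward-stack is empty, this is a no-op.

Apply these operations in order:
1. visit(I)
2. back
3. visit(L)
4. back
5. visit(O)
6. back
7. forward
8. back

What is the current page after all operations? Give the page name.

Answer: HOME

Derivation:
After 1 (visit(I)): cur=I back=1 fwd=0
After 2 (back): cur=HOME back=0 fwd=1
After 3 (visit(L)): cur=L back=1 fwd=0
After 4 (back): cur=HOME back=0 fwd=1
After 5 (visit(O)): cur=O back=1 fwd=0
After 6 (back): cur=HOME back=0 fwd=1
After 7 (forward): cur=O back=1 fwd=0
After 8 (back): cur=HOME back=0 fwd=1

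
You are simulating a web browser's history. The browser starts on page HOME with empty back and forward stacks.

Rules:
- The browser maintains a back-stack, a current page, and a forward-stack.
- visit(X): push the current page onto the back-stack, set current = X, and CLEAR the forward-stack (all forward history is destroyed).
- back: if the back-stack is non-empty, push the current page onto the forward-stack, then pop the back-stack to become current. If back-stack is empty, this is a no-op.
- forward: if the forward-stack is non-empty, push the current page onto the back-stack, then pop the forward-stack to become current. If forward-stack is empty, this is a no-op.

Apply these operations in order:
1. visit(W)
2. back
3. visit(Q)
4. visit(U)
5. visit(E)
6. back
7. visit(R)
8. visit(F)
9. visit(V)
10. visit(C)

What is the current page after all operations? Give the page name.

After 1 (visit(W)): cur=W back=1 fwd=0
After 2 (back): cur=HOME back=0 fwd=1
After 3 (visit(Q)): cur=Q back=1 fwd=0
After 4 (visit(U)): cur=U back=2 fwd=0
After 5 (visit(E)): cur=E back=3 fwd=0
After 6 (back): cur=U back=2 fwd=1
After 7 (visit(R)): cur=R back=3 fwd=0
After 8 (visit(F)): cur=F back=4 fwd=0
After 9 (visit(V)): cur=V back=5 fwd=0
After 10 (visit(C)): cur=C back=6 fwd=0

Answer: C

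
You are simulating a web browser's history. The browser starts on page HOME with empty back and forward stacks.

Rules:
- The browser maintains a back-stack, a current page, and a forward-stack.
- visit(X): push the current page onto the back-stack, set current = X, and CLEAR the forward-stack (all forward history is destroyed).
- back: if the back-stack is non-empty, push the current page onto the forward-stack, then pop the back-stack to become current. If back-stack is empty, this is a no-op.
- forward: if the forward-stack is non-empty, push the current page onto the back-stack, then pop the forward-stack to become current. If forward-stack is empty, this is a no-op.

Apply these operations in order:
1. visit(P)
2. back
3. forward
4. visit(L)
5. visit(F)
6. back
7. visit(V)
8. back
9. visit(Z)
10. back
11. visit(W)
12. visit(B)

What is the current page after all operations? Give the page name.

After 1 (visit(P)): cur=P back=1 fwd=0
After 2 (back): cur=HOME back=0 fwd=1
After 3 (forward): cur=P back=1 fwd=0
After 4 (visit(L)): cur=L back=2 fwd=0
After 5 (visit(F)): cur=F back=3 fwd=0
After 6 (back): cur=L back=2 fwd=1
After 7 (visit(V)): cur=V back=3 fwd=0
After 8 (back): cur=L back=2 fwd=1
After 9 (visit(Z)): cur=Z back=3 fwd=0
After 10 (back): cur=L back=2 fwd=1
After 11 (visit(W)): cur=W back=3 fwd=0
After 12 (visit(B)): cur=B back=4 fwd=0

Answer: B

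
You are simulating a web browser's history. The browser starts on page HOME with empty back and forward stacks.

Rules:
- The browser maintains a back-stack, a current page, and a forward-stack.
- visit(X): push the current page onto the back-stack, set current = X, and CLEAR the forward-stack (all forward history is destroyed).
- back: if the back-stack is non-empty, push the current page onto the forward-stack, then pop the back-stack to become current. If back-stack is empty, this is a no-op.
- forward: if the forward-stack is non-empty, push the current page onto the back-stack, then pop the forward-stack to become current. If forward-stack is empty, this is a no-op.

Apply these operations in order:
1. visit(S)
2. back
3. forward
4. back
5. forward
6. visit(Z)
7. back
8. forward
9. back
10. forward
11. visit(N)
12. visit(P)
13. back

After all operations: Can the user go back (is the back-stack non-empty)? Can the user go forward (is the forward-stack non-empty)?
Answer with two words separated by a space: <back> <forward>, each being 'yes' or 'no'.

After 1 (visit(S)): cur=S back=1 fwd=0
After 2 (back): cur=HOME back=0 fwd=1
After 3 (forward): cur=S back=1 fwd=0
After 4 (back): cur=HOME back=0 fwd=1
After 5 (forward): cur=S back=1 fwd=0
After 6 (visit(Z)): cur=Z back=2 fwd=0
After 7 (back): cur=S back=1 fwd=1
After 8 (forward): cur=Z back=2 fwd=0
After 9 (back): cur=S back=1 fwd=1
After 10 (forward): cur=Z back=2 fwd=0
After 11 (visit(N)): cur=N back=3 fwd=0
After 12 (visit(P)): cur=P back=4 fwd=0
After 13 (back): cur=N back=3 fwd=1

Answer: yes yes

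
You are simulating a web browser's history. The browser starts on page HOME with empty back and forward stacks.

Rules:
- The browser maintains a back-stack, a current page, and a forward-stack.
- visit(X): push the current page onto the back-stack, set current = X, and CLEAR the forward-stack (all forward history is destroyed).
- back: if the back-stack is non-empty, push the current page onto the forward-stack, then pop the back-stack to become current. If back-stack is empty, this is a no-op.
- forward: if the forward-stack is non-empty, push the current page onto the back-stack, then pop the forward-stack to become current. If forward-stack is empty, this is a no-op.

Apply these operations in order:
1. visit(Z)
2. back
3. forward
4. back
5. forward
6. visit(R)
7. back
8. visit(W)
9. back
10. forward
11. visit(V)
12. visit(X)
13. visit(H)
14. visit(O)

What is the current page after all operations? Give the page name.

Answer: O

Derivation:
After 1 (visit(Z)): cur=Z back=1 fwd=0
After 2 (back): cur=HOME back=0 fwd=1
After 3 (forward): cur=Z back=1 fwd=0
After 4 (back): cur=HOME back=0 fwd=1
After 5 (forward): cur=Z back=1 fwd=0
After 6 (visit(R)): cur=R back=2 fwd=0
After 7 (back): cur=Z back=1 fwd=1
After 8 (visit(W)): cur=W back=2 fwd=0
After 9 (back): cur=Z back=1 fwd=1
After 10 (forward): cur=W back=2 fwd=0
After 11 (visit(V)): cur=V back=3 fwd=0
After 12 (visit(X)): cur=X back=4 fwd=0
After 13 (visit(H)): cur=H back=5 fwd=0
After 14 (visit(O)): cur=O back=6 fwd=0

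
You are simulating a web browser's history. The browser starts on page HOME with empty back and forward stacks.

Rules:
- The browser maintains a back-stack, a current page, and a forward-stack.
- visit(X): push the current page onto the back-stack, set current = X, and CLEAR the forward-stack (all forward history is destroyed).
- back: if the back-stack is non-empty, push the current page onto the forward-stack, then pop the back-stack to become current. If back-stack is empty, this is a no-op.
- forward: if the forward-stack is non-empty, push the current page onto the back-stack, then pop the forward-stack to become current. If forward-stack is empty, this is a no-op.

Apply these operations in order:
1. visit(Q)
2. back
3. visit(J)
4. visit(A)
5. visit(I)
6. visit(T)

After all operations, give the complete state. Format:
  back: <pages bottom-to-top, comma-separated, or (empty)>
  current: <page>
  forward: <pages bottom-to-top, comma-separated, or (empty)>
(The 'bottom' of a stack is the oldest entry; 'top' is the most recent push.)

After 1 (visit(Q)): cur=Q back=1 fwd=0
After 2 (back): cur=HOME back=0 fwd=1
After 3 (visit(J)): cur=J back=1 fwd=0
After 4 (visit(A)): cur=A back=2 fwd=0
After 5 (visit(I)): cur=I back=3 fwd=0
After 6 (visit(T)): cur=T back=4 fwd=0

Answer: back: HOME,J,A,I
current: T
forward: (empty)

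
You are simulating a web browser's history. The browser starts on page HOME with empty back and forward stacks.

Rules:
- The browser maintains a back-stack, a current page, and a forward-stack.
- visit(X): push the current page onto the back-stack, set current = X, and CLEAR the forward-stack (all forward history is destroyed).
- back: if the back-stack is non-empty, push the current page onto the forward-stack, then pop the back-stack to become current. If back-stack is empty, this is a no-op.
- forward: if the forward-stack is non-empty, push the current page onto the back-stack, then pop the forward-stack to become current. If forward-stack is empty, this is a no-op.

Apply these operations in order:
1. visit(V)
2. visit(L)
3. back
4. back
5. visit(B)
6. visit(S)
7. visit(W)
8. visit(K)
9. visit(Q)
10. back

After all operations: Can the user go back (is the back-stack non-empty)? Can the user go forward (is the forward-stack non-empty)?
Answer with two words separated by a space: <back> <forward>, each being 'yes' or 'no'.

After 1 (visit(V)): cur=V back=1 fwd=0
After 2 (visit(L)): cur=L back=2 fwd=0
After 3 (back): cur=V back=1 fwd=1
After 4 (back): cur=HOME back=0 fwd=2
After 5 (visit(B)): cur=B back=1 fwd=0
After 6 (visit(S)): cur=S back=2 fwd=0
After 7 (visit(W)): cur=W back=3 fwd=0
After 8 (visit(K)): cur=K back=4 fwd=0
After 9 (visit(Q)): cur=Q back=5 fwd=0
After 10 (back): cur=K back=4 fwd=1

Answer: yes yes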